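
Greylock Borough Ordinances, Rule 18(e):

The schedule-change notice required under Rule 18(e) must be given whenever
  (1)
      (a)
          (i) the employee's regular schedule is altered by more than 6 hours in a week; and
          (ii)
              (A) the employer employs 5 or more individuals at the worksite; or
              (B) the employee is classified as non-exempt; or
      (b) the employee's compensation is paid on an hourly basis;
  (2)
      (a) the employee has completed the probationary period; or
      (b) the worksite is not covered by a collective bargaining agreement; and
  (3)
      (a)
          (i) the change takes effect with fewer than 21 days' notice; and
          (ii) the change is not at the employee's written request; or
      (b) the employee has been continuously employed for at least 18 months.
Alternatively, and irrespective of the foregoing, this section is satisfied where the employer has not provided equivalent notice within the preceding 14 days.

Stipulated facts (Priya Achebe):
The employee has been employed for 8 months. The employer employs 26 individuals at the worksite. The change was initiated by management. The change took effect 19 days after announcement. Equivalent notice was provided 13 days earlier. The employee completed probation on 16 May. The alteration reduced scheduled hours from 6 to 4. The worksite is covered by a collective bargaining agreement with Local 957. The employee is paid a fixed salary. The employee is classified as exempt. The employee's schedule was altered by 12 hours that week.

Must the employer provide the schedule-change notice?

Yes — required.

(i) schedule shift > 6h — met.
(A) ≥ 5 at site — holds.
(B) non-exempt — fails.
So (ii) is satisfied (T OR F).
(a): T AND T → true.
(b) hourly-paid — fails.
(1) = T OR F = true.
(a) past probation — holds.
(b) no CBA — not satisfied.
(2): T OR F → true.
(i) < 21 days' notice — holds.
(ii) not employee-requested — met.
(a): T AND T → true.
(b) tenure ≥ 18 mo. — not met.
(3): T OR F → true.
Overall: T AND T AND T → true.
Exception (no recent notice) — not satisfied.
Result: main true OR exception false → true.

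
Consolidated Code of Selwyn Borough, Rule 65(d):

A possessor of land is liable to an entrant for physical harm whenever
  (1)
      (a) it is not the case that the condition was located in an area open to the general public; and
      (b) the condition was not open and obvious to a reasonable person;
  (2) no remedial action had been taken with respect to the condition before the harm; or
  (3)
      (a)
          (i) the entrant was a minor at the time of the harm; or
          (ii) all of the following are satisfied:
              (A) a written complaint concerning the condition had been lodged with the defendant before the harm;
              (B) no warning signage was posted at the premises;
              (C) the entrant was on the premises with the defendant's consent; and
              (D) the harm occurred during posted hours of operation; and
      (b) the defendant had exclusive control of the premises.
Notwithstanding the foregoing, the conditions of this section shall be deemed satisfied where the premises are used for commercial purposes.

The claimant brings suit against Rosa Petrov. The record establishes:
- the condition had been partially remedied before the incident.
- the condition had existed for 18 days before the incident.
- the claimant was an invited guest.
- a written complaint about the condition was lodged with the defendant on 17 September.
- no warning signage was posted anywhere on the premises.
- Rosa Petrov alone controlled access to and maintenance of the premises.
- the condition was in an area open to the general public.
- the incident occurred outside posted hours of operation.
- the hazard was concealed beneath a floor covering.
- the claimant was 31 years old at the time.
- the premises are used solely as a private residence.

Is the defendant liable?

No — not liable.

(a) not (public area) — not satisfied.
(b) not open/obvious — satisfied.
(1): F AND T → false.
(2) no remedial action — not met.
(i) entrant a minor — not satisfied.
(A) complaint lodged — met.
(B) no signage posted — met.
(C) consent to enter — met.
(D) during posted hours — not satisfied.
So (ii) is not satisfied (T AND T AND T AND F).
So (a) is not satisfied (F OR F).
(b) exclusive control — holds.
(3): F AND T → false.
Overall: F OR F OR F → false.
Exception (commercial use) — not satisfied.
Result: main false OR exception false → false.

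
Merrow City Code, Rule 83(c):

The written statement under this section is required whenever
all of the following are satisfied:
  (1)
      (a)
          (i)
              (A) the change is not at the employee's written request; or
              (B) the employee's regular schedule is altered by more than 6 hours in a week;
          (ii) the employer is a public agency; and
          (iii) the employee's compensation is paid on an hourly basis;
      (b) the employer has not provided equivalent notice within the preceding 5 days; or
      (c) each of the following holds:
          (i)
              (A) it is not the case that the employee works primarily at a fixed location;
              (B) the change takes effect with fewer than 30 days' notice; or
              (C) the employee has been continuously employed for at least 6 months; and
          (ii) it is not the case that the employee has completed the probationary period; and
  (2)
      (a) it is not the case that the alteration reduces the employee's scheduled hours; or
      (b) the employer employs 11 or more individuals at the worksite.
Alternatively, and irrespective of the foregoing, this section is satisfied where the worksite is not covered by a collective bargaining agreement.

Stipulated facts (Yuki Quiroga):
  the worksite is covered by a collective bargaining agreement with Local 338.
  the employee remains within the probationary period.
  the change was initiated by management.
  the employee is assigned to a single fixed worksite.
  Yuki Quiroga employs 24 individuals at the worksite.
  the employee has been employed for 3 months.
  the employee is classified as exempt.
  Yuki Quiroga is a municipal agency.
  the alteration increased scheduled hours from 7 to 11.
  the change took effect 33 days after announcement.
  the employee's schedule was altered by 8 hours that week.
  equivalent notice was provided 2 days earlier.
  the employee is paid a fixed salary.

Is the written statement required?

(A) not employee-requested — satisfied.
(B) schedule shift > 6h — holds.
So (i) is satisfied (T OR T).
(ii) public agency — holds.
(iii) hourly-paid — fails.
(a) = T AND T AND F = false.
(b) no recent notice — fails.
(A) not (fixed location) — not met.
(B) < 30 days' notice — not satisfied.
(C) tenure ≥ 6 mo. — not met.
So (i) is not satisfied (F OR F OR F).
(ii) not (past probation) — satisfied.
(c) = F AND T = false.
(1): F OR F OR F → false.
(a) not (hours reduced) — holds.
(b) ≥ 11 at site — holds.
(2) = T OR T = true.
Overall: F AND T → false.
Exception (no CBA) — not satisfied.
Result: main false OR exception false → false.

No — not required.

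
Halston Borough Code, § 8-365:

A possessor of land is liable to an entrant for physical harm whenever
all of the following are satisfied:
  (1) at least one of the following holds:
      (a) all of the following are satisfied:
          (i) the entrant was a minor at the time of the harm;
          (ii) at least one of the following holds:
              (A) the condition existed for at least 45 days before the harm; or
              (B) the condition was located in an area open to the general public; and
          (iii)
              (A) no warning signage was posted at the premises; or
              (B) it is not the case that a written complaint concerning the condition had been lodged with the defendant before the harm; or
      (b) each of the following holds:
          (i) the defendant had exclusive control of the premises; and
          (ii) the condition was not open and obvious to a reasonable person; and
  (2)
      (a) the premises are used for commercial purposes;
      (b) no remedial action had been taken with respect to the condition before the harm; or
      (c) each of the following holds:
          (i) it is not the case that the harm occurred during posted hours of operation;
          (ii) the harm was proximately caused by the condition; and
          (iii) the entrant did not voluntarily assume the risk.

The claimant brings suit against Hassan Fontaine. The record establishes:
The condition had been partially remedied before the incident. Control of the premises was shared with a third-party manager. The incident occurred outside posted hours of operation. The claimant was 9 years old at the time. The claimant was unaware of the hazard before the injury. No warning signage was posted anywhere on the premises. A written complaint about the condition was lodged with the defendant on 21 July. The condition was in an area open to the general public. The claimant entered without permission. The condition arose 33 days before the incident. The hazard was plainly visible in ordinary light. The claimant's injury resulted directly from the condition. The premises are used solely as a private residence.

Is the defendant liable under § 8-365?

(i) entrant a minor — met.
(A) condition ≥45 days old — not satisfied.
(B) public area — satisfied.
So (ii) is satisfied (F OR T).
(A) no signage posted — met.
(B) not (complaint lodged) — not met.
(iii) = T OR F = true.
(a): T AND T AND T → true.
(i) exclusive control — not satisfied.
(ii) not open/obvious — not satisfied.
So (b) is not satisfied (F AND F).
(1): T OR F → true.
(a) commercial use — fails.
(b) no remedial action — fails.
(i) not (during posted hours) — holds.
(ii) proximate cause — met.
(iii) no assumed risk — satisfied.
(c) = T AND T AND T = true.
So (2) is satisfied (F OR F OR T).
Overall: T AND T → true.

Yes — liable.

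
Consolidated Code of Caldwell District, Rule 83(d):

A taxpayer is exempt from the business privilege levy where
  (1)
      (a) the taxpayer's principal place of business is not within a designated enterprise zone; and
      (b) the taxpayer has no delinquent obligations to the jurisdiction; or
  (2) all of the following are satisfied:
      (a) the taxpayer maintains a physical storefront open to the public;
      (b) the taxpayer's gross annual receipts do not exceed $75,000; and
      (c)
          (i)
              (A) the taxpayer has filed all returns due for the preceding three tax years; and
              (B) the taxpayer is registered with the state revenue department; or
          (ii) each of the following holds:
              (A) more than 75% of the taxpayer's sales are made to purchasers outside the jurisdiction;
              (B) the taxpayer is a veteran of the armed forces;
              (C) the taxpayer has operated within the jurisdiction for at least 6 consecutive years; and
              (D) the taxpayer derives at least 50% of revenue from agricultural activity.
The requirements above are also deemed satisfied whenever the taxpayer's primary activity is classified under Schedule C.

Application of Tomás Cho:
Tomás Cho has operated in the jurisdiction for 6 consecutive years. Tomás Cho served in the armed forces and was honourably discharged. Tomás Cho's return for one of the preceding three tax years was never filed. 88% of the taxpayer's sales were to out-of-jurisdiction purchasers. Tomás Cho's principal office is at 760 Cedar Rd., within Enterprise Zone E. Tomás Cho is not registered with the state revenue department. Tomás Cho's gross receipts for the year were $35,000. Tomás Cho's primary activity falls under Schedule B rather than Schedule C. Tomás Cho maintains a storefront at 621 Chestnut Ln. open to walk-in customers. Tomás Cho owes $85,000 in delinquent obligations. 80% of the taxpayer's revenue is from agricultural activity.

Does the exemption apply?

Yes — exempt.

(a) not (in enterprise zone) — fails.
(b) no delinquency — not satisfied.
(1) = F AND F = false.
(a) has storefront — satisfied.
(b) receipts ≤ $75,000 — satisfied.
(A) returns current — fails.
(B) state-registered — fails.
So (i) is not satisfied (F AND F).
(A) >75% out-of-jur. sales — satisfied.
(B) veteran — met.
(C) ≥ 6 yrs in jurisdiction — holds.
(D) ≥50% agricultural — met.
(ii) = T AND T AND T AND T = true.
So (c) is satisfied (F OR T).
(2) = T AND T AND T = true.
So Overall is satisfied (F OR T).
Exception (Schedule C activity) — not satisfied.
Result: main true OR exception false → true.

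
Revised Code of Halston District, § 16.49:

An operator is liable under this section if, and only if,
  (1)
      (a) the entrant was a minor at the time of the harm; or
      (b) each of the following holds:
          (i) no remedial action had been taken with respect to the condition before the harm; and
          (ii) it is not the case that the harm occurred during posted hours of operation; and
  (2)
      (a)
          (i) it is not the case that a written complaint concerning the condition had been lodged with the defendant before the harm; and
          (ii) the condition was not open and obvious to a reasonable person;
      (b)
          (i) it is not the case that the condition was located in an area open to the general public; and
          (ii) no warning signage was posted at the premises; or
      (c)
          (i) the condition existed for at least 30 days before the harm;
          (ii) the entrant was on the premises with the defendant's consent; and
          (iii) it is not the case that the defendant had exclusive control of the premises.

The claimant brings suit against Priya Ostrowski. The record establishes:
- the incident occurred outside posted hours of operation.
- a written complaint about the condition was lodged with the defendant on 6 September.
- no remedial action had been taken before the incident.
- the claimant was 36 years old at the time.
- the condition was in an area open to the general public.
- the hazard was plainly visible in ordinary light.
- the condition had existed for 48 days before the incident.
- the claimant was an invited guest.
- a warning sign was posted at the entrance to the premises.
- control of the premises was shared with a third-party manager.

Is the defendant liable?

(a) entrant a minor — fails.
(i) no remedial action — holds.
(ii) not (during posted hours) — satisfied.
(b): T AND T → true.
So (1) is satisfied (F OR T).
(i) not (complaint lodged) — fails.
(ii) not open/obvious — not satisfied.
(a) = F AND F = false.
(i) not (public area) — not satisfied.
(ii) no signage posted — fails.
So (b) is not satisfied (F AND F).
(i) condition ≥30 days old — satisfied.
(ii) consent to enter — met.
(iii) not (exclusive control) — holds.
(c) = T AND T AND T = true.
(2) = F OR F OR T = true.
Overall = T AND T = true.

Yes — liable.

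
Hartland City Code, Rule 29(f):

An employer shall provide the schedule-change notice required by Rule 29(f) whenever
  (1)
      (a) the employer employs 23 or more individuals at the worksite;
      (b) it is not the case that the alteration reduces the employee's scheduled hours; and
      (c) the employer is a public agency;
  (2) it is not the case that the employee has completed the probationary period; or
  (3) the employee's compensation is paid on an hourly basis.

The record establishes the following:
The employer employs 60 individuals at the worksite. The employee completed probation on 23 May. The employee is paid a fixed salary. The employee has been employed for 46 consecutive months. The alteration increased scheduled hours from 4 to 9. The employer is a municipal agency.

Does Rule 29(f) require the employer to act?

Yes — required.

(a) ≥ 23 at site — satisfied.
(b) not (hours reduced) — holds.
(c) public agency — holds.
So (1) is satisfied (T AND T AND T).
(2) not (past probation) — not satisfied.
(3) hourly-paid — not met.
Overall: T OR F OR F → true.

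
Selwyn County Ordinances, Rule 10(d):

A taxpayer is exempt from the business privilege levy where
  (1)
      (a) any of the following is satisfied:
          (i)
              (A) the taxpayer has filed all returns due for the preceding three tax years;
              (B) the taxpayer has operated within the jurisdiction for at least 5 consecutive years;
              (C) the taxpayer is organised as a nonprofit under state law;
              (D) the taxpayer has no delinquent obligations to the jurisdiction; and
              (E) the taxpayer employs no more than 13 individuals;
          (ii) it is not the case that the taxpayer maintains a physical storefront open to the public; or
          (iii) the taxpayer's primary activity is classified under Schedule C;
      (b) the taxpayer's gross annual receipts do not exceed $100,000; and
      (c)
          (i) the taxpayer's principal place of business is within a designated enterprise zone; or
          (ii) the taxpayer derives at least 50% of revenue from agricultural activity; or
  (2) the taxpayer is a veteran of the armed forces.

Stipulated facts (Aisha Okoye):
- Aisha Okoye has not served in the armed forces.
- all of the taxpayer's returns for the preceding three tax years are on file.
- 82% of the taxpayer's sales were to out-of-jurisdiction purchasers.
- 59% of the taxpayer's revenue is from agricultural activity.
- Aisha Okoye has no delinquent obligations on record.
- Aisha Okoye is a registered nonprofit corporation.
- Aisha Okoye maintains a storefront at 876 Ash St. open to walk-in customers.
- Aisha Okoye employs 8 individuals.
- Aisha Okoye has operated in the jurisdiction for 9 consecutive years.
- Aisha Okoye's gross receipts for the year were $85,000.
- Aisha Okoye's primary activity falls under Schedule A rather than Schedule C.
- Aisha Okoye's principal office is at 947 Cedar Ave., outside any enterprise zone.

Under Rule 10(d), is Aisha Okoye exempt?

(A) returns current — satisfied.
(B) ≥ 5 yrs in jurisdiction — satisfied.
(C) nonprofit — holds.
(D) no delinquency — satisfied.
(E) ≤ 13 employees — satisfied.
(i): T AND T AND T AND T AND T → true.
(ii) not (has storefront) — not satisfied.
(iii) Schedule C activity — not met.
(a): T OR F OR F → true.
(b) receipts ≤ $100,000 — holds.
(i) in enterprise zone — not met.
(ii) ≥50% agricultural — holds.
(c) = F OR T = true.
(1) = T AND T AND T = true.
(2) veteran — not satisfied.
Overall: T OR F → true.

Yes — exempt.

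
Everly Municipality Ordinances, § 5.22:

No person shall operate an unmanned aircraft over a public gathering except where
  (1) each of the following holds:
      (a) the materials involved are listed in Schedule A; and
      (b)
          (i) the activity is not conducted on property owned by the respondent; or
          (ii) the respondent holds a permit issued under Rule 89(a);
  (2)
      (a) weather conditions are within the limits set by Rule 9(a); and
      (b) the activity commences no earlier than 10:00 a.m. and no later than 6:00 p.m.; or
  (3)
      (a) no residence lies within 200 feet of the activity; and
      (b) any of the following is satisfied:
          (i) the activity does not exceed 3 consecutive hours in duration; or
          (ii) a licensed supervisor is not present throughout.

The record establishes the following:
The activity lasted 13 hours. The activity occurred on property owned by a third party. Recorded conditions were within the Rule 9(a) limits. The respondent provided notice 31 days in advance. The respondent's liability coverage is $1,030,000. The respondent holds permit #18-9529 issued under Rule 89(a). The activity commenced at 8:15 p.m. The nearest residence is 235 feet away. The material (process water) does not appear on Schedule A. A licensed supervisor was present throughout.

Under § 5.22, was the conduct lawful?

(a) Schedule A material — fails.
(i) not (own property) — met.
(ii) holds permit — satisfied.
(b): T OR T → true.
So (1) is not satisfied (F AND T).
(a) weather ok — holds.
(b) start within hours — not satisfied.
So (2) is not satisfied (T AND F).
(a) no residence in 200 ft — satisfied.
(i) ≤ 3 hrs duration — not satisfied.
(ii) not (supervisor present) — not satisfied.
So (b) is not satisfied (F OR F).
(3): T AND F → false.
Overall: F OR F OR F → false.

No — unlawful.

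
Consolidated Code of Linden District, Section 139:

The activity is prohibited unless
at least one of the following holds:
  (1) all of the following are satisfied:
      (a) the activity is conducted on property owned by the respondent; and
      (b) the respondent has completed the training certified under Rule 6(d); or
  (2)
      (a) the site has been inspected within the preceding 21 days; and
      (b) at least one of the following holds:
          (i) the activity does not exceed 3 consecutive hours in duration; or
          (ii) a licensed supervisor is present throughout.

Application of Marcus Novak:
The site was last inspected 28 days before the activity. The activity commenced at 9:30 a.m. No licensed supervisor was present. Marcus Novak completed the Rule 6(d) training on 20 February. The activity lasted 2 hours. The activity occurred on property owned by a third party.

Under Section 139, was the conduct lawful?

No — unlawful.

(a) own property — fails.
(b) training certified — holds.
(1) = F AND T = false.
(a) site inspected — not satisfied.
(i) ≤ 3 hrs duration — holds.
(ii) supervisor present — fails.
So (b) is satisfied (T OR F).
(2): F AND T → false.
So Overall is not satisfied (F OR F).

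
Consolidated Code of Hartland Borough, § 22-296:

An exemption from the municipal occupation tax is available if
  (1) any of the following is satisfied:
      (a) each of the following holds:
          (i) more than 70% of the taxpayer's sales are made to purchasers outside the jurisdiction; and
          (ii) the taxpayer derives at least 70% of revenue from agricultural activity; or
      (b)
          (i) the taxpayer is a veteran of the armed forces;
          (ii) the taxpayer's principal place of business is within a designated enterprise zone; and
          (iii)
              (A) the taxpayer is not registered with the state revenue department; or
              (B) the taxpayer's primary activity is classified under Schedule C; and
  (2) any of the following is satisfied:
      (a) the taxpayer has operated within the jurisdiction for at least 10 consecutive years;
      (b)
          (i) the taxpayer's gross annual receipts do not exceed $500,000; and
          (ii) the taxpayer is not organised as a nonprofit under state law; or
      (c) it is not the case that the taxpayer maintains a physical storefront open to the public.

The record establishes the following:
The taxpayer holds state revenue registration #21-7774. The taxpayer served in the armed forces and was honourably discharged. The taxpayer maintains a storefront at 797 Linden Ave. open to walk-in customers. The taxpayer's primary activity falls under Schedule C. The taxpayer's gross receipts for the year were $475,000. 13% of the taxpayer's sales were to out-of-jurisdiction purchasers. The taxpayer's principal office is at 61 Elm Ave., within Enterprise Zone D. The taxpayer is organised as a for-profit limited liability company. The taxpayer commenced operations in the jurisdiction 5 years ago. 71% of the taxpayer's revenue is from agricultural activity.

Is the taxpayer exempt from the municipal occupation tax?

Yes — exempt.

(i) >70% out-of-jur. sales — not satisfied.
(ii) ≥70% agricultural — holds.
(a): F AND T → false.
(i) veteran — holds.
(ii) in enterprise zone — holds.
(A) not (state-registered) — fails.
(B) Schedule C activity — satisfied.
So (iii) is satisfied (F OR T).
So (b) is satisfied (T AND T AND T).
(1): F OR T → true.
(a) ≥ 10 yrs in jurisdiction — not met.
(i) receipts ≤ $500,000 — met.
(ii) not (nonprofit) — met.
So (b) is satisfied (T AND T).
(c) not (has storefront) — not satisfied.
(2) = F OR T OR F = true.
Overall: T AND T → true.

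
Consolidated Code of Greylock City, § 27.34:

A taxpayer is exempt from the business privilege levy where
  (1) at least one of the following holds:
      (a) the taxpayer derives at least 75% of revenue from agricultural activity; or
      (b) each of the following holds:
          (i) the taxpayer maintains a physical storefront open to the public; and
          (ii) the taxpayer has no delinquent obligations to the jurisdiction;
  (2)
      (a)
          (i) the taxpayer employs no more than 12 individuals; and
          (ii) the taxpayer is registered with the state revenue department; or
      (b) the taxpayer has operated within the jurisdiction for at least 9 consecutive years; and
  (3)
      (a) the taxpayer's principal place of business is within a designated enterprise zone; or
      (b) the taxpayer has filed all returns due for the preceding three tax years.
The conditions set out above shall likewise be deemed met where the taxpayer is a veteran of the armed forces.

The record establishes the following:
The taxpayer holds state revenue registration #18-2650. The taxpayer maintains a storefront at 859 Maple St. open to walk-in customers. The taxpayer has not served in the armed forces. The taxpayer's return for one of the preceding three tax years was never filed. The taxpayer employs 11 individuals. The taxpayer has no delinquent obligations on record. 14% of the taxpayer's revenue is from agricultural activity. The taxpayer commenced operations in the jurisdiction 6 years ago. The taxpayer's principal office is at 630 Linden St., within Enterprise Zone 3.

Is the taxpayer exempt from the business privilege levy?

Yes — exempt.

(a) ≥75% agricultural — fails.
(i) has storefront — met.
(ii) no delinquency — met.
So (b) is satisfied (T AND T).
(1): F OR T → true.
(i) ≤ 12 employees — satisfied.
(ii) state-registered — met.
(a): T AND T → true.
(b) ≥ 9 yrs in jurisdiction — fails.
(2): T OR F → true.
(a) in enterprise zone — holds.
(b) returns current — fails.
So (3) is satisfied (T OR F).
Overall = T AND T AND T = true.
Exception (veteran) — not satisfied.
Result: main true OR exception false → true.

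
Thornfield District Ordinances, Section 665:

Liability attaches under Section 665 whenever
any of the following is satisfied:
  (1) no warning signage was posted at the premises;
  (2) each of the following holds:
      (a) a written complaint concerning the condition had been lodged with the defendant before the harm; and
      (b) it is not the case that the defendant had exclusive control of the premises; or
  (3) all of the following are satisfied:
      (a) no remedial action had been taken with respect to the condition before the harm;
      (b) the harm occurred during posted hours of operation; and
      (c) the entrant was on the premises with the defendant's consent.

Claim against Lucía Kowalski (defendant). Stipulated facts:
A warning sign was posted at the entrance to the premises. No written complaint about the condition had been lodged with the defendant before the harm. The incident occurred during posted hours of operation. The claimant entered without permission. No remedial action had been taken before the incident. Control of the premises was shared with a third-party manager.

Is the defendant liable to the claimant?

(1) no signage posted — not satisfied.
(a) complaint lodged — not satisfied.
(b) not (exclusive control) — holds.
So (2) is not satisfied (F AND T).
(a) no remedial action — holds.
(b) during posted hours — holds.
(c) consent to enter — fails.
(3): T AND T AND F → false.
So Overall is not satisfied (F OR F OR F).

No — not liable.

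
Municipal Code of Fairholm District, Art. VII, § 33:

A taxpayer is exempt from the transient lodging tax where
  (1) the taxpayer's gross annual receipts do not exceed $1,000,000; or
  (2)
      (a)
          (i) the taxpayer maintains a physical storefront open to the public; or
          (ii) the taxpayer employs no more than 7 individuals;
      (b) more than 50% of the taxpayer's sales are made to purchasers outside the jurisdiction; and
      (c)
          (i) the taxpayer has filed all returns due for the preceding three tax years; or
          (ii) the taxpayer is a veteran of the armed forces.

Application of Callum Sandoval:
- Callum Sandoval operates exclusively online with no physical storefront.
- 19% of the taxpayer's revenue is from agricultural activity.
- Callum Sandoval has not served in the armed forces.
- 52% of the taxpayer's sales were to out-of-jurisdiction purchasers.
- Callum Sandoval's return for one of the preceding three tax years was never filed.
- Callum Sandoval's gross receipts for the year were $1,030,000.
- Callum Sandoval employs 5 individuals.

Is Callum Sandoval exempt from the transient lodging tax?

(1) receipts ≤ $1,000,000 — not met.
(i) has storefront — fails.
(ii) ≤ 7 employees — met.
(a): F OR T → true.
(b) >50% out-of-jur. sales — satisfied.
(i) returns current — not met.
(ii) veteran — not satisfied.
(c): F OR F → false.
So (2) is not satisfied (T AND T AND F).
Overall = F OR F = false.

No — not exempt.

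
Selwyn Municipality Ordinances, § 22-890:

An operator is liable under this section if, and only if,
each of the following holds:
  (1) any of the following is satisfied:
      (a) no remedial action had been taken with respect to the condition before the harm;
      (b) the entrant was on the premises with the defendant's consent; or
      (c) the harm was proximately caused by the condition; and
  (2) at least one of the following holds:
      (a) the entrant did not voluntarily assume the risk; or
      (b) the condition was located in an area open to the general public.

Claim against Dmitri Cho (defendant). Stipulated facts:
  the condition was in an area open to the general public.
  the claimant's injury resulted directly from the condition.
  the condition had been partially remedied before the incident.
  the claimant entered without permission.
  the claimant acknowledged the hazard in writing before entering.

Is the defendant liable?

(a) no remedial action — fails.
(b) consent to enter — fails.
(c) proximate cause — holds.
So (1) is satisfied (F OR F OR T).
(a) no assumed risk — fails.
(b) public area — holds.
(2): F OR T → true.
So Overall is satisfied (T AND T).

Yes — liable.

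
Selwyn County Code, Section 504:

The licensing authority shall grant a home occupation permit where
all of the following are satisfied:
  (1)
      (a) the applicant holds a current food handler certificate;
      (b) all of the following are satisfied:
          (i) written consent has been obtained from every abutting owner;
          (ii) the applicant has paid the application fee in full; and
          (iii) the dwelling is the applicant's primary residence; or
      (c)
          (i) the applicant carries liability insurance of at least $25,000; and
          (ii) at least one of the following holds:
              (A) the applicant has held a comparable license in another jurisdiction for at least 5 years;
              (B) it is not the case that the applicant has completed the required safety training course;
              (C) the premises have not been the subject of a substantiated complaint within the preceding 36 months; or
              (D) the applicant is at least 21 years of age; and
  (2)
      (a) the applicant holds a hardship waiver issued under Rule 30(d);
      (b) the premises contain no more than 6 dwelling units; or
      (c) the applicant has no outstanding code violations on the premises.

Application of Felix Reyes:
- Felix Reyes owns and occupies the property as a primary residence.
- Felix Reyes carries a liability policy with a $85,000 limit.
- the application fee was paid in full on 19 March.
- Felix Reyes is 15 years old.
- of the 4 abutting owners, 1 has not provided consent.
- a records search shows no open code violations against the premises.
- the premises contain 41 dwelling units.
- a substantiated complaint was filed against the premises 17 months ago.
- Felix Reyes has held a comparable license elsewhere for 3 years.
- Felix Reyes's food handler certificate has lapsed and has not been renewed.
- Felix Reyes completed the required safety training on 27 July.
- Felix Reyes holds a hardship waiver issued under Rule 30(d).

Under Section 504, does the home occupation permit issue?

No — denied.

(a) food handler cert. — not satisfied.
(i) all abutters consent — fails.
(ii) fee paid — met.
(iii) primary residence — holds.
So (b) is not satisfied (F AND T AND T).
(i) insurance ≥ $25,000 — met.
(A) prior license ≥ 5 yr — not met.
(B) not (safety training) — not met.
(C) no complaint in 36 mo. — fails.
(D) age ≥ 21 — not met.
(ii) = F OR F OR F OR F = false.
(c): T AND F → false.
(1): F OR F OR F → false.
(a) hardship waiver — met.
(b) ≤ 6 units — not satisfied.
(c) no code violations — met.
(2) = T OR F OR T = true.
So Overall is not satisfied (F AND T).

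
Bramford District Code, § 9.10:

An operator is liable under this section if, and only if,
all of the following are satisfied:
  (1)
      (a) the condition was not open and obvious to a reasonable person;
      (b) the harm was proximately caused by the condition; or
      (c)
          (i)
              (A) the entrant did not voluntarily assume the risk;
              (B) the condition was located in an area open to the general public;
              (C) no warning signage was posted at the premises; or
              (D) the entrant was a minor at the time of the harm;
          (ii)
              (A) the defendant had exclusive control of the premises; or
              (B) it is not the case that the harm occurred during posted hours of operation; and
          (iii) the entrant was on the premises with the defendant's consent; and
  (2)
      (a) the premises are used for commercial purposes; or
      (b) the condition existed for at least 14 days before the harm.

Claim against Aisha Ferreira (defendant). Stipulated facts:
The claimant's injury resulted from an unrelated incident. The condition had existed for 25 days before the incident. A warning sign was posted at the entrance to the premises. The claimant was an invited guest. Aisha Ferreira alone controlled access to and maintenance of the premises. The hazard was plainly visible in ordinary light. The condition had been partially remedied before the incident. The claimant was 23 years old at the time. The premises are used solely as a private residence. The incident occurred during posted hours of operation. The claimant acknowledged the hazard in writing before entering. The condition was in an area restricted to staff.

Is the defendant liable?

(a) not open/obvious — not satisfied.
(b) proximate cause — not met.
(A) no assumed risk — not met.
(B) public area — not met.
(C) no signage posted — not satisfied.
(D) entrant a minor — not met.
(i): F OR F OR F OR F → false.
(A) exclusive control — satisfied.
(B) not (during posted hours) — not met.
(ii) = T OR F = true.
(iii) consent to enter — satisfied.
(c) = F AND T AND T = false.
(1) = F OR F OR F = false.
(a) commercial use — not met.
(b) condition ≥14 days old — satisfied.
(2): F OR T → true.
Overall = F AND T = false.

No — not liable.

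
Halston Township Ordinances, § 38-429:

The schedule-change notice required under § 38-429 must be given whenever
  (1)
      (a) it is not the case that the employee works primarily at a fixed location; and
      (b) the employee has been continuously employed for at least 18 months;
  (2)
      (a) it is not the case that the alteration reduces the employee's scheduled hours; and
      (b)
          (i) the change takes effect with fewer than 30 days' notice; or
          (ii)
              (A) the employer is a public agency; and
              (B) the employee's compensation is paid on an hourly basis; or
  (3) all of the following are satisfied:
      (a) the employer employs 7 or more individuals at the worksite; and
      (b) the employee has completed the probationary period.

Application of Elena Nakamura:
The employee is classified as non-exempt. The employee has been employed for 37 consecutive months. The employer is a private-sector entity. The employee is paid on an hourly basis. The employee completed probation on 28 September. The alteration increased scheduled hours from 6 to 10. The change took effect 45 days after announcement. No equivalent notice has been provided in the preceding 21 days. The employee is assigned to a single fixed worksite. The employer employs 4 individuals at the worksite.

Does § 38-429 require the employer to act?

(a) not (fixed location) — not met.
(b) tenure ≥ 18 mo. — satisfied.
(1) = F AND T = false.
(a) not (hours reduced) — satisfied.
(i) < 30 days' notice — not satisfied.
(A) public agency — not satisfied.
(B) hourly-paid — met.
(ii): F AND T → false.
(b): F OR F → false.
(2): T AND F → false.
(a) ≥ 7 at site — not met.
(b) past probation — satisfied.
(3): F AND T → false.
So Overall is not satisfied (F OR F OR F).

No — not required.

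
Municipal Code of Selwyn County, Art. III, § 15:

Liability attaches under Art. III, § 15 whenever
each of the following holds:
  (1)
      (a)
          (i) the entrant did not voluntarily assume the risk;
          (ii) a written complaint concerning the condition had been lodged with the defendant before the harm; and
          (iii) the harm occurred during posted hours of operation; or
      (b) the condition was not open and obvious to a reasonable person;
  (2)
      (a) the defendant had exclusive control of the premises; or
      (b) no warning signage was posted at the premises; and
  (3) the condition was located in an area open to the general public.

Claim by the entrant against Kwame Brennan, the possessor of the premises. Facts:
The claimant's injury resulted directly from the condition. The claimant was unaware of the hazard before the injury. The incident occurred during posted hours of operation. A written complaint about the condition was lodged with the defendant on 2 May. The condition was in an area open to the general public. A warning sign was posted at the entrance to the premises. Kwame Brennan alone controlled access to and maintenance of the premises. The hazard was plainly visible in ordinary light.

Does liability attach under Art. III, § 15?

Yes — liable.

(i) no assumed risk — met.
(ii) complaint lodged — satisfied.
(iii) during posted hours — satisfied.
So (a) is satisfied (T AND T AND T).
(b) not open/obvious — fails.
(1): T OR F → true.
(a) exclusive control — satisfied.
(b) no signage posted — fails.
(2): T OR F → true.
(3) public area — holds.
So Overall is satisfied (T AND T AND T).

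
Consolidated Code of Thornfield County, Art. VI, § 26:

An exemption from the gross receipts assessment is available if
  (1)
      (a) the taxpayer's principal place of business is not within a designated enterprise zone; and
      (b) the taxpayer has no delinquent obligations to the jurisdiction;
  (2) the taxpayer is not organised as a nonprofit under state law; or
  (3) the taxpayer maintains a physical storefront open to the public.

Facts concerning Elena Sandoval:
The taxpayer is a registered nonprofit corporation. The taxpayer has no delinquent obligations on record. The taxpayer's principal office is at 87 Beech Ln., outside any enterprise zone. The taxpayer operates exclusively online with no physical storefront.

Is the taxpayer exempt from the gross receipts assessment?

(a) not (in enterprise zone) — holds.
(b) no delinquency — met.
(1) = T AND T = true.
(2) not (nonprofit) — not satisfied.
(3) has storefront — not met.
Overall = T OR F OR F = true.

Yes — exempt.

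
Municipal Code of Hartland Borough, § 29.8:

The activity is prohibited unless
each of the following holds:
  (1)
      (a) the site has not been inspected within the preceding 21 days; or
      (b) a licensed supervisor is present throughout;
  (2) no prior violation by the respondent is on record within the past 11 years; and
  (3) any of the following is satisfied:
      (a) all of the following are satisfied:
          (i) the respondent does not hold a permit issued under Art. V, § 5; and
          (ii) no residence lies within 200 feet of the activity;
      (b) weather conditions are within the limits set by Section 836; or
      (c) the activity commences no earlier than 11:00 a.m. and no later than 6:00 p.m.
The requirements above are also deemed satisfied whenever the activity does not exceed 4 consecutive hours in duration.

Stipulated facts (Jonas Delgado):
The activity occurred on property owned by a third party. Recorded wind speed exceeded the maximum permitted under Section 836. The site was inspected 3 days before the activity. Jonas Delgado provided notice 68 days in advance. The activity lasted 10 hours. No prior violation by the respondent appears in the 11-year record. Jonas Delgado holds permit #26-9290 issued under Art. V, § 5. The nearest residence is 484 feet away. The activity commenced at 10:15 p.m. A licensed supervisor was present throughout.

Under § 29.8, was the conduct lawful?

(a) not (site inspected) — not satisfied.
(b) supervisor present — satisfied.
(1) = F OR T = true.
(2) no prior violation — met.
(i) not (holds permit) — not satisfied.
(ii) no residence in 200 ft — met.
So (a) is not satisfied (F AND T).
(b) weather ok — not satisfied.
(c) start within hours — not satisfied.
(3): F OR F OR F → false.
Overall: T AND T AND F → false.
Exception (≤ 4 hrs duration) — not satisfied.
Result: main false OR exception false → false.

No — unlawful.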